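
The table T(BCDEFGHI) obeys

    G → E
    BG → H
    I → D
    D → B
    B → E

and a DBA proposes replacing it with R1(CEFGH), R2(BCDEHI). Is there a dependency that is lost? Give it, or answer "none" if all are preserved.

Check BG → H: no single fragment contains all of {BGH}, and the restricted closure of {BG} across the fragments never reaches {H}.
G → E is preserved.
I → D is preserved.
D → B is preserved.
B → E is preserved.

BG → H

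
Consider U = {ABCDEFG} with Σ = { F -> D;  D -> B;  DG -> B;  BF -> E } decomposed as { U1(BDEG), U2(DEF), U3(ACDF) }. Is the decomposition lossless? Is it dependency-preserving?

Lossless test (chase): Rows 1 and 2 agree on D; apply D→B and equate their B entries. Rows 1 and 3 agree on D; apply D→B and equate their B entries. Rows 2 and 3 agree on BF; apply BF→E and equate their E entries. No row becomes fully distinguished — the join is lossy.
Dependency preservation: BF → E is not contained in any single fragment, but the restricted closure of its left-hand side across the fragments still reaches the right-hand side; the remaining FDs each lie inside some fragment. All dependencies are preserved.

lossy but dependency-preserving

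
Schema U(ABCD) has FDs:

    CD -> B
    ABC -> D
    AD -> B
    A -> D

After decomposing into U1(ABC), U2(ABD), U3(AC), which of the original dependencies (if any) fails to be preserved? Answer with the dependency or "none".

Check CD → B: no single fragment contains all of {BCD}, and the restricted closure of {CD} across the fragments never reaches {B}.
ABC → D is preserved.
AD → B is preserved.
A → D is preserved.

CD -> B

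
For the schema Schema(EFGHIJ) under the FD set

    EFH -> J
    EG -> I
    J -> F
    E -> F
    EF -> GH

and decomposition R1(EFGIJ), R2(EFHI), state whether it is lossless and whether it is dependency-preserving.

lossless and dependency-preserving

Lossless test: (EFI)⁺ = {EFGHIJ}, which contains all of one fragment — lossless.
Dependency preservation: EFH → J; EF → GH are not contained in any single fragment, but the restricted closure of each left-hand side across the fragments still reaches the right-hand side; the remaining FDs each lie inside some fragment. All dependencies are preserved.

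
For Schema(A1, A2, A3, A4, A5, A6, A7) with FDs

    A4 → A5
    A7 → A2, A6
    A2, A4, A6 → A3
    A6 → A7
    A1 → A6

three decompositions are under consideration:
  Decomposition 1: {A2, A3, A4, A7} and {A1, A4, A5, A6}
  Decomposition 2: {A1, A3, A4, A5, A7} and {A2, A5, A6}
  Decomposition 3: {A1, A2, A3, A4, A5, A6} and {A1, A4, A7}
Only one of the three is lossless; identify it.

Decomposition 1: common = {A4}, closure = {A4, A5} → lossy.
Decomposition 2: common = {A5}, closure = {A5} → lossy.
Decomposition 3: common = {A1, A4}, closure = {A1, A2, A3, A4, A5, A6, A7} → lossless.

Decomposition 3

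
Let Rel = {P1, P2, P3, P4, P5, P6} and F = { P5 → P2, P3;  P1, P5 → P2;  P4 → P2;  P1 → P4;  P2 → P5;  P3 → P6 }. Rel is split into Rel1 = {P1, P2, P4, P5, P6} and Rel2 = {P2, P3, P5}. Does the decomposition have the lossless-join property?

Yes

Common attributes: Rel1 ∩ Rel2 = {P2, P5}.
Closure of {P2, P5}: P5 → P2, P3 applies, adding P3; P3 → P6 applies, adding P6. So (P2, P5)⁺ = {P2, P3, P5, P6}.
This closure contains every attribute of Rel2, so Rel1 ∩ Rel2 → Rel2. The join is lossless.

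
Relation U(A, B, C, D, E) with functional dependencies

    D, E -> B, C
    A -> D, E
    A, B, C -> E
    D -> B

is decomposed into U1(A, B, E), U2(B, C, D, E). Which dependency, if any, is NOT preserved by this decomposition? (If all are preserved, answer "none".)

Check A → D, E: no single fragment contains all of {A, D, E}, and the restricted closure of {A} across the fragments never reaches {D, E}.
D, E → B, C is preserved.
A, B, C → E is preserved.
D → B is preserved.

A -> D, E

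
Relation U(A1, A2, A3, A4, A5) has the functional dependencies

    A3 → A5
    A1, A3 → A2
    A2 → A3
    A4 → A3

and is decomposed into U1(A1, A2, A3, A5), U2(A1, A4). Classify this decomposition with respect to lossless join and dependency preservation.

lossy and not dependency-preserving

Lossless test: (A1)⁺ = {A1}, which is a superkey of neither fragment — lossy.
Dependency preservation: the restricted closure of {A4} across the fragments never reaches {A3}, so A4 → A3 cannot be enforced without a join — not preserved.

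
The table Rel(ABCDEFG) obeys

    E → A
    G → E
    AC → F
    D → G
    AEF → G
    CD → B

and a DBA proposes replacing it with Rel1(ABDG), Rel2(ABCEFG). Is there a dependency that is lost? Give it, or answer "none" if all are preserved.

CD → B

Check CD → B: no single fragment contains all of {BCD}, and the restricted closure of {CD} across the fragments never reaches {B}.
E → A is preserved.
G → E is preserved.
AC → F is preserved.
D → G is preserved.
AEF → G is preserved.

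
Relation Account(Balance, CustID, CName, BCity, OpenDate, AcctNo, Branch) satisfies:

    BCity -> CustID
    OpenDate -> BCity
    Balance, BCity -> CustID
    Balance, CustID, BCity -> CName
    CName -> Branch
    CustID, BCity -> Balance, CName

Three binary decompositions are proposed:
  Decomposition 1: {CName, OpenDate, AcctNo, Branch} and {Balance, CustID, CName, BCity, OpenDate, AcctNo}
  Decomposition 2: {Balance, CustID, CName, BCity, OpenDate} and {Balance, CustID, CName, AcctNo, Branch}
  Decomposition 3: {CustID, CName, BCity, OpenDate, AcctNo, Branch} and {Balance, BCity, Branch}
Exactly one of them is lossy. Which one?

Decomposition 1: common = {CName, OpenDate, AcctNo}, closure = {Balance, CustID, CName, BCity, OpenDate, AcctNo, Branch} → lossless.
Decomposition 2: common = {Balance, CustID, CName}, closure = {Balance, CustID, CName, Branch} → lossy.
Decomposition 3: common = {BCity, Branch}, closure = {Balance, CustID, CName, BCity, Branch} → lossless.

Decomposition 2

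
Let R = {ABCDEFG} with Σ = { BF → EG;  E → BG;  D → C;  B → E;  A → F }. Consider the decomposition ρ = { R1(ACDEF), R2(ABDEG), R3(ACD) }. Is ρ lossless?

Yes

Chase test. Columns are ABCDEFG; row i has aⱼ where attribute j ∈ Ri, else bᵢⱼ.
Initial tableau (one row per fragment):
  row 1: a1 b12 a3 a4 a5 a6 b17
  row 2: a1 a2 b23 a4 a5 b26 a7
  row 3: a1 b32 a3 a4 b35 b36 b37
Rows 1 and 2 agree on E; apply E→BG and equate their BG entries.
Rows 1 and 2 agree on D; apply D→C and equate their C entries.
Rows 1 and 2 agree on A; apply A→F and equate their F entries.
Rows 1 and 3 agree on A; apply A→F and equate their F entries.
Row 1 is now all distinguished symbols — the join is lossless.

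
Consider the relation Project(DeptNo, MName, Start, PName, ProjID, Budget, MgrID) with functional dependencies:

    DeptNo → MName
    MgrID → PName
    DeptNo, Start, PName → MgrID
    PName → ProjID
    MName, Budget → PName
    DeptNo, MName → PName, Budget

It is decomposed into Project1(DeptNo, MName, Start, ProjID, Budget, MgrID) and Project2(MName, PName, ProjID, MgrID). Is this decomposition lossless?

Yes

Common attributes: Project1 ∩ Project2 = {MName, ProjID, MgrID}.
Closure of {MName, ProjID, MgrID}: MgrID → PName applies, adding PName. So (MName, ProjID, MgrID)⁺ = {MName, PName, ProjID, MgrID}.
This closure contains every attribute of Project2, so Project1 ∩ Project2 → Project2. The join is lossless.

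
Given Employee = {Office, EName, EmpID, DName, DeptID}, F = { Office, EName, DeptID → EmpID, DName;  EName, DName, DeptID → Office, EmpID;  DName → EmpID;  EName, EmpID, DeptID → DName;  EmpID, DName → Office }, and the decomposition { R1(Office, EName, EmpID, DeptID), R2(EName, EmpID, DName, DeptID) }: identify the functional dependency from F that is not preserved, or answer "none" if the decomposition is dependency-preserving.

Check EmpID, DName → Office: no single fragment contains all of {Office, EmpID, DName}, and the restricted closure of {EmpID, DName} across the fragments never reaches {Office}.
Office, EName, DeptID → EmpID, DName is preserved.
EName, DName, DeptID → Office, EmpID is preserved.
DName → EmpID is preserved.
EName, EmpID, DeptID → DName is preserved.

EmpID, DName → Office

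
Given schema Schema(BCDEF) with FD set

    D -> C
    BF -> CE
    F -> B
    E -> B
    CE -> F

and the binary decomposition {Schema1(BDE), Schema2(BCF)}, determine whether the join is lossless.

Common attributes: Schema1 ∩ Schema2 = {B}.
No dependency enlarges {B}, so (B)⁺ = {B}.
The closure contains neither all of Schema1 = {BDE} nor all of Schema2 = {BCF}, so the common attributes are not a superkey of either fragment. The join is lossy.

No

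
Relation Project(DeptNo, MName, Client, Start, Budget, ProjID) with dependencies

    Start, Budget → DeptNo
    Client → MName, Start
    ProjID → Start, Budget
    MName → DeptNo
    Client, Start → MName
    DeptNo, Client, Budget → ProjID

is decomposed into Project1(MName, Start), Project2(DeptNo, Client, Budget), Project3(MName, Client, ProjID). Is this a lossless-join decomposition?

Chase test. Columns are DeptNo, MName, Client, Start, Budget, ProjID; row i has aⱼ where attribute j ∈ Projecti, else bᵢⱼ.
Initial tableau (one row per fragment):
  row 1: b11 a2 b13 a4 b15 b16
  row 2: a1 b22 a3 b24 a5 b26
  row 3: b31 a2 a3 b34 b35 a6
Rows 2 and 3 agree on Client; apply Client→MName, Start and equate their MName, Start entries.
Rows 1 and 2 agree on MName; apply MName→DeptNo and equate their DeptNo entries.
Rows 1 and 3 agree on MName; apply MName→DeptNo and equate their DeptNo entries.
No row becomes fully distinguished — the join is lossy.

No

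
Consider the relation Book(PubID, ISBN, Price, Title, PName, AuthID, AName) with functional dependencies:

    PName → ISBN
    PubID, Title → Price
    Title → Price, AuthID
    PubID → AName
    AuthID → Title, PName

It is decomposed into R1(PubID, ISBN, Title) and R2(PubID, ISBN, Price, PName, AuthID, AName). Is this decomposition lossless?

No

Common attributes: R1 ∩ R2 = {PubID, ISBN}.
Closure of {PubID, ISBN}: PubID → AName applies, adding AName. So (PubID, ISBN)⁺ = {PubID, ISBN, AName}.
The closure contains neither all of R1 = {PubID, ISBN, Title} nor all of R2 = {PubID, ISBN, Price, PName, AuthID, AName}, so the common attributes are not a superkey of either fragment. The join is lossy.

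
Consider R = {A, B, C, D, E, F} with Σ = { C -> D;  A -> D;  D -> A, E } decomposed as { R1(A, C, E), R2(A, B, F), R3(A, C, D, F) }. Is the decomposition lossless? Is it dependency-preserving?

lossy but dependency-preserving

Lossless test (chase): Rows 1 and 3 agree on C; apply C→D and equate their D entries. Rows 1 and 2 agree on A; apply A→D and equate their D entries. Rows 1 and 2 agree on D; apply D→A, E and equate their A, E entries. Rows 1 and 3 agree on D; apply D→A, E and equate their A, E entries. No row becomes fully distinguished — the join is lossy.
Dependency preservation: D → A, E is not contained in any single fragment, but the restricted closure of its left-hand side across the fragments still reaches the right-hand side; the remaining FDs each lie inside some fragment. All dependencies are preserved.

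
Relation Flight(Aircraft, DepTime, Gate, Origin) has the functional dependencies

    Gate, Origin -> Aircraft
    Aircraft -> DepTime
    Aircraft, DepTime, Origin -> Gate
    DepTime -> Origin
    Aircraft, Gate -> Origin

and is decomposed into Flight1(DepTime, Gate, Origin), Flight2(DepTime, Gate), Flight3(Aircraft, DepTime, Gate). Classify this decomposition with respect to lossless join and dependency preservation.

lossless and dependency-preserving

Lossless test (chase): Rows 1 and 2 agree on DepTime; apply DepTime→Origin and equate their Origin entries. Rows 1 and 3 agree on DepTime; apply DepTime→Origin and equate their Origin entries. Rows 1 and 2 agree on Gate, Origin; apply Gate, Origin→Aircraft and equate their Aircraft entries. Rows 1 and 3 agree on Gate, Origin; apply Gate, Origin→Aircraft and equate their Aircraft entries. Row 1 is now all distinguished symbols — the join is lossless.
Dependency preservation: Gate, Origin → Aircraft; Aircraft, DepTime, Origin → Gate; Aircraft, Gate → Origin are not contained in any single fragment, but the restricted closure of each left-hand side across the fragments still reaches the right-hand side; the remaining FDs each lie inside some fragment. All dependencies are preserved.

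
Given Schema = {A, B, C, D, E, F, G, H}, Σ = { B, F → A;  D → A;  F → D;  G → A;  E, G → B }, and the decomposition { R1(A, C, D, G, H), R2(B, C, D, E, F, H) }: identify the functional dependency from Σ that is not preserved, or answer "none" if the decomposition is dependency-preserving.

Check E, G → B: no single fragment contains all of {B, E, G}, and the restricted closure of {E, G} across the fragments never reaches {B}.
B, F → A is preserved.
D → A is preserved.
F → D is preserved.
G → A is preserved.

E, G → B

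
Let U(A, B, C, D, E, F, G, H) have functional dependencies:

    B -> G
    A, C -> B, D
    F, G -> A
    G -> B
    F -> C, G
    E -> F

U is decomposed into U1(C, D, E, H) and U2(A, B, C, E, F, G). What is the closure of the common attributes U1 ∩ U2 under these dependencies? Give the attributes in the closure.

U1 ∩ U2 = {C, E}.
E → F applies, adding F
F → C, G applies, adding G
F, G → A applies, adding A
G → B applies, adding B
A, C → B, D applies, adding D
Closure: {A, B, C, D, E, F, G}.

A, B, C, D, E, F, G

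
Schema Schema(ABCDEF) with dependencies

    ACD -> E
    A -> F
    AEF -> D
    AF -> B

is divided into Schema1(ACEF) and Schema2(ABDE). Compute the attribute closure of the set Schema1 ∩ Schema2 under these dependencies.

Schema1 ∩ Schema2 = {AE}.
A → F applies, adding F
AEF → D applies, adding D
AF → B applies, adding B
Closure: {ABDEF}.

ABDEF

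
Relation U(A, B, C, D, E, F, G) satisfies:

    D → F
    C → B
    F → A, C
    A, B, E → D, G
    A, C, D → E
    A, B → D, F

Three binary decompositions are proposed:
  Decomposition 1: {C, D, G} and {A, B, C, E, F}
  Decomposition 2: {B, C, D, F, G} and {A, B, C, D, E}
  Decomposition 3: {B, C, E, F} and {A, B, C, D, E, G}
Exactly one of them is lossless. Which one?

Decomposition 2

Decomposition 1: common = {C}, closure = {B, C} → lossy.
Decomposition 2: common = {B, C, D}, closure = {A, B, C, D, E, F, G} → lossless.
Decomposition 3: common = {B, C, E}, closure = {B, C, E} → lossy.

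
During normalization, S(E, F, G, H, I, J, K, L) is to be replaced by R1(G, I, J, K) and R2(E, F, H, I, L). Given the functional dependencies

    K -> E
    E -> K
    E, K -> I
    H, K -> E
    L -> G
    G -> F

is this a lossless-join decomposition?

No

Common attributes: R1 ∩ R2 = {I}.
No dependency enlarges {I}, so (I)⁺ = {I}.
The closure contains neither all of R1 = {G, I, J, K} nor all of R2 = {E, F, H, I, L}, so the common attributes are not a superkey of either fragment. The join is lossy.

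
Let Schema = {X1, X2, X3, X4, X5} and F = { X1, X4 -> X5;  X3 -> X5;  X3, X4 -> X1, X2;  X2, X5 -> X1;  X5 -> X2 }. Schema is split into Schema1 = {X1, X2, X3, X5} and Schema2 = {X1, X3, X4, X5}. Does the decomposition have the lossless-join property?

Yes

Common attributes: Schema1 ∩ Schema2 = {X1, X3, X5}.
Closure of {X1, X3, X5}: X5 → X2 applies, adding X2. So (X1, X3, X5)⁺ = {X1, X2, X3, X5}.
This closure contains every attribute of Schema1, so Schema1 ∩ Schema2 → Schema1. The join is lossless.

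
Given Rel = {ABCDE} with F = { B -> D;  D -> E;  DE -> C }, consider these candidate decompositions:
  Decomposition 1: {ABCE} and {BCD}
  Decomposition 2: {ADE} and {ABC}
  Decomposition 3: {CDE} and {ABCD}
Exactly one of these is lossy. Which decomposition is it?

Decomposition 1: common = {BC}, closure = {BCDE} → lossless.
Decomposition 2: common = {A}, closure = {A} → lossy.
Decomposition 3: common = {CD}, closure = {CDE} → lossless.

Decomposition 2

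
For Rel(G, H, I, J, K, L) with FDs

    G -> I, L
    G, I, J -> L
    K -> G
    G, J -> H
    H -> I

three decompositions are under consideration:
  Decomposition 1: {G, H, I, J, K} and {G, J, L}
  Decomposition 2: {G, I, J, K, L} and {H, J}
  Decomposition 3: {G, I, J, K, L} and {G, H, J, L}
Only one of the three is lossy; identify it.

Decomposition 1: common = {G, J}, closure = {G, H, I, J, L} → lossless.
Decomposition 2: common = {J}, closure = {J} → lossy.
Decomposition 3: common = {G, J, L}, closure = {G, H, I, J, L} → lossless.

Decomposition 2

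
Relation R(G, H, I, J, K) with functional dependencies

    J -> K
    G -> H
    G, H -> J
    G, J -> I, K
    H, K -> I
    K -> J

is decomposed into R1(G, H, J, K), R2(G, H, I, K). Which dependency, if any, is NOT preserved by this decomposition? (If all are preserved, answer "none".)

none

J → K lies within R1.
G → H lies within R1.
G, H → J lies within R1.
G, J → I, K: restricted closure across fragments reaches I, K.
H, K → I lies within R2.
K → J lies within R1.
Every dependency is enforceable on the fragments, so the decomposition is dependency-preserving.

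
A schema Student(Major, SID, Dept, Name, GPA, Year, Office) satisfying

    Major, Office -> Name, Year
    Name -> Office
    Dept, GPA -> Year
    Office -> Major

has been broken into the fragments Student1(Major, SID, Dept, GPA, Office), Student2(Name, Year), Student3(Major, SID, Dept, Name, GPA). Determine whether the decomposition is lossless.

No

Chase test. Columns are Major, SID, Dept, Name, GPA, Year, Office; row i has aⱼ where attribute j ∈ Studenti, else bᵢⱼ.
Initial tableau (one row per fragment):
  row 1: a1 a2 a3 b14 a5 b16 a7
  row 2: b21 b22 b23 a4 b25 a6 b27
  row 3: a1 a2 a3 a4 a5 b36 b37
Rows 2 and 3 agree on Name; apply Name→Office and equate their Office entries.
Rows 1 and 3 agree on Dept, GPA; apply Dept, GPA→Year and equate their Year entries.
Rows 2 and 3 agree on Office; apply Office→Major and equate their Major entries.
Rows 2 and 3 agree on Major, Office; apply Major, Office→Name, Year and equate their Name, Year entries.
No row becomes fully distinguished — the join is lossy.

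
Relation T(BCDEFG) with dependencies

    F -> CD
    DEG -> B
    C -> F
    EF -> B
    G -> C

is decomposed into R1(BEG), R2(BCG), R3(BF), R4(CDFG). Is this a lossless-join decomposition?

Yes

Chase test. Columns are BCDEFG; row i has aⱼ where attribute j ∈ Ri, else bᵢⱼ.
Initial tableau (one row per fragment):
  row 1: a1 b12 b13 a4 b15 a6
  row 2: a1 a2 b23 b24 b25 a6
  row 3: a1 b32 b33 b34 a5 b36
  row 4: b41 a2 a3 b44 a5 a6
Rows 3 and 4 agree on F; apply F→CD and equate their CD entries.
Rows 2 and 3 agree on C; apply C→F and equate their F entries.
Rows 1 and 2 agree on G; apply G→C and equate their C entries.
Rows 2 and 3 agree on F; apply F→CD and equate their CD entries.
Rows 1 and 2 agree on C; apply C→F and equate their F entries.
Rows 1 and 2 agree on F; apply F→CD and equate their CD entries.
Row 1 is now all distinguished symbols — the join is lossless.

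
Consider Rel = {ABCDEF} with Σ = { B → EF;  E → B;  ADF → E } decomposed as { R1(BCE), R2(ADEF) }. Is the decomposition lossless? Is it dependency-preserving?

lossy but dependency-preserving

Lossless test: (E)⁺ = {BEF}, which is a superkey of neither fragment — lossy.
Dependency preservation: B → EF is not contained in any single fragment, but the restricted closure of its left-hand side across the fragments still reaches the right-hand side; the remaining FDs each lie inside some fragment. All dependencies are preserved.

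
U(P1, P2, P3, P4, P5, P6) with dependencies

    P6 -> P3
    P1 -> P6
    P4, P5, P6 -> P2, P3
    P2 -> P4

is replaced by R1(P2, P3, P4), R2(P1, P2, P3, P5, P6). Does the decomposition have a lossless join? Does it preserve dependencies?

Lossless test: (P2, P3)⁺ = {P2, P3, P4}, which contains all of one fragment — lossless.
Dependency preservation: the restricted closure of {P4, P5, P6} across the fragments never reaches {P2, P3}, so P4, P5, P6 → P2, P3 cannot be enforced without a join — not preserved.

lossless but not dependency-preserving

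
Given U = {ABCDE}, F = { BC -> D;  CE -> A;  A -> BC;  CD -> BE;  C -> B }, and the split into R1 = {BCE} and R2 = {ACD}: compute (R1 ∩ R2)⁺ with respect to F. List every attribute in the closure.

ABCDE

R1 ∩ R2 = {C}.
C → B applies, adding B
BC → D applies, adding D
CD → BE applies, adding E
CE → A applies, adding A
Closure: {ABCDE}.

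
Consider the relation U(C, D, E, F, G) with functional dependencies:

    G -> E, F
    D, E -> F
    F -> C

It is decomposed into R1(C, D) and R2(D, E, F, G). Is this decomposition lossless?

No

Common attributes: R1 ∩ R2 = {D}.
No dependency enlarges {D}, so (D)⁺ = {D}.
The closure contains neither all of R1 = {C, D} nor all of R2 = {D, E, F, G}, so the common attributes are not a superkey of either fragment. The join is lossy.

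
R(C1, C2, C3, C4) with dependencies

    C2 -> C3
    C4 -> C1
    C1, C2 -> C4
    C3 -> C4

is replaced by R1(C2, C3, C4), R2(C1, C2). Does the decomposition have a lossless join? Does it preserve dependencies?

Lossless test: (C2)⁺ = {C1, C2, C3, C4}, which contains all of one fragment — lossless.
Dependency preservation: the restricted closure of {C4} across the fragments never reaches {C1}, so C4 → C1 cannot be enforced without a join — not preserved.

lossless but not dependency-preserving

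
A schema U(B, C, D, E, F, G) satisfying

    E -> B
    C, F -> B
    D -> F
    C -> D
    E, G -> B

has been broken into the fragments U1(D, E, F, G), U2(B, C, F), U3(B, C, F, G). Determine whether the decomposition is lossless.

No

Chase test. Columns are B, C, D, E, F, G; row i has aⱼ where attribute j ∈ Ui, else bᵢⱼ.
Initial tableau (one row per fragment):
  row 1: b11 b12 a3 a4 a5 a6
  row 2: a1 a2 b23 b24 a5 b26
  row 3: a1 a2 b33 b34 a5 a6
Rows 2 and 3 agree on C; apply C→D and equate their D entries.
No row becomes fully distinguished — the join is lossy.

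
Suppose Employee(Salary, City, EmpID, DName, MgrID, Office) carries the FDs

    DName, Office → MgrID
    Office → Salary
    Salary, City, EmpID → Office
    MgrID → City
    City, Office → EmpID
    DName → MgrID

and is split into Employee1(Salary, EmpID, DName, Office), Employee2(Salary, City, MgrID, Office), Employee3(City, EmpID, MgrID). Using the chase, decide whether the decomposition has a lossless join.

No

Chase test. Columns are Salary, City, EmpID, DName, MgrID, Office; row i has aⱼ where attribute j ∈ Employeei, else bᵢⱼ.
Initial tableau (one row per fragment):
  row 1: a1 b12 a3 a4 b15 a6
  row 2: a1 a2 b23 b24 a5 a6
  row 3: b31 a2 a3 b34 a5 b36
No row becomes fully distinguished — the join is lossy.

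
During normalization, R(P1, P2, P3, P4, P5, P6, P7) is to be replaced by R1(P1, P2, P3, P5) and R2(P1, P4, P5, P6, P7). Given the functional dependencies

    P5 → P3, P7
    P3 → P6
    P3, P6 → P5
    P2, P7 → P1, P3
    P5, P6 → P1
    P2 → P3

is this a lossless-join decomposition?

No

Common attributes: R1 ∩ R2 = {P1, P5}.
Closure of {P1, P5}: P5 → P3, P7 applies, adding P3, P7; P3 → P6 applies, adding P6. So (P1, P5)⁺ = {P1, P3, P5, P6, P7}.
The closure contains neither all of R1 = {P1, P2, P3, P5} nor all of R2 = {P1, P4, P5, P6, P7}, so the common attributes are not a superkey of either fragment. The join is lossy.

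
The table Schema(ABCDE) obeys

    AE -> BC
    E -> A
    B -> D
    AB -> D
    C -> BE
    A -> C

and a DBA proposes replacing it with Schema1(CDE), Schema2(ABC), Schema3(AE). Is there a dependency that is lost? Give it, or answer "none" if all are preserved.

B -> D

Check B → D: no single fragment contains all of {BD}, and the restricted closure of {B} across the fragments never reaches {D}.
AE → BC is preserved.
E → A is preserved.
AB → D is preserved.
C → BE is preserved.
A → C is preserved.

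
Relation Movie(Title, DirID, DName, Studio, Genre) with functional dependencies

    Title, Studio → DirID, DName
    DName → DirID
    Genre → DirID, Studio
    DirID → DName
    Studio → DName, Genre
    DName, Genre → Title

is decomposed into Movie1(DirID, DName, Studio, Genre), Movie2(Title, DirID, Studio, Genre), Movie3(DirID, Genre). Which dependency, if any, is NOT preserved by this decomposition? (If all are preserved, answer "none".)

Title, Studio → DirID, DName: restricted closure across fragments reaches DirID, DName.
DName → DirID lies within Movie1.
Genre → DirID, Studio lies within Movie1.
DirID → DName lies within Movie1.
Studio → DName, Genre lies within Movie1.
DName, Genre → Title: restricted closure across fragments reaches Title.
Every dependency is enforceable on the fragments, so the decomposition is dependency-preserving.

none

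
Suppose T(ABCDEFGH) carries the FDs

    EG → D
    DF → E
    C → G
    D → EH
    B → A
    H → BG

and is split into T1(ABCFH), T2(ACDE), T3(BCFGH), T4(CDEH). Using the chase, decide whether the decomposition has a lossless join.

Chase test. Columns are ABCDEFGH; row i has aⱼ where attribute j ∈ Ti, else bᵢⱼ.
Initial tableau (one row per fragment):
  row 1: a1 a2 a3 b14 b15 a6 b17 a8
  row 2: a1 b22 a3 a4 a5 b26 b27 b28
  row 3: b31 a2 a3 b34 b35 a6 a7 a8
  row 4: b41 b42 a3 a4 a5 b46 b47 a8
Rows 1 and 2 agree on C; apply C→G and equate their G entries.
Rows 1 and 3 agree on C; apply C→G and equate their G entries.
Rows 1 and 4 agree on C; apply C→G and equate their G entries.
Rows 2 and 4 agree on D; apply D→EH and equate their EH entries.
Rows 1 and 3 agree on B; apply B→A and equate their A entries.
Rows 1 and 2 agree on H; apply H→BG and equate their BG entries.
Rows 1 and 4 agree on H; apply H→BG and equate their BG entries.
Rows 1 and 4 agree on B; apply B→A and equate their A entries.
No row becomes fully distinguished — the join is lossy.

No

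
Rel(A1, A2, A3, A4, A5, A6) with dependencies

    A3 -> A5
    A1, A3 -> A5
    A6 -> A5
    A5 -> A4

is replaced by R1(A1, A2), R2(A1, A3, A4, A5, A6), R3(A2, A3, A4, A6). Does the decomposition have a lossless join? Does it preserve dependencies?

lossy but dependency-preserving

Lossless test (chase): Rows 2 and 3 agree on A3; apply A3→A5 and equate their A5 entries. No row becomes fully distinguished — the join is lossy.
Dependency preservation: every FD's attributes lie within a single fragment, so each can be enforced locally — preserved.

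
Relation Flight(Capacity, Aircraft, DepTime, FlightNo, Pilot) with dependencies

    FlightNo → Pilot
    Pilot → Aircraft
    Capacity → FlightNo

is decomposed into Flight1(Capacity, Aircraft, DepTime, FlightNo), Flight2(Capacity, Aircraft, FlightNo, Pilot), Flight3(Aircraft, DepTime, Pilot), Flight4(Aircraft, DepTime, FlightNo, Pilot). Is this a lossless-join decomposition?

Chase test. Columns are Capacity, Aircraft, DepTime, FlightNo, Pilot; row i has aⱼ where attribute j ∈ Flighti, else bᵢⱼ.
Initial tableau (one row per fragment):
  row 1: a1 a2 a3 a4 b15
  row 2: a1 a2 b23 a4 a5
  row 3: b31 a2 a3 b34 a5
  row 4: b41 a2 a3 a4 a5
Rows 1 and 2 agree on FlightNo; apply FlightNo→Pilot and equate their Pilot entries.
Row 1 is now all distinguished symbols — the join is lossless.

Yes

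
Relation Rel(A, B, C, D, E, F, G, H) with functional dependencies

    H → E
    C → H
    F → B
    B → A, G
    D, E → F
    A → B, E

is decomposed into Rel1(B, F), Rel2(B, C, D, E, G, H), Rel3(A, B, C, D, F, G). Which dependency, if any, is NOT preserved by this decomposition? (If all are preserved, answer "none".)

none

H → E lies within Rel2.
C → H lies within Rel2.
F → B lies within Rel1.
B → A, G lies within Rel3.
D, E → F: restricted closure across fragments reaches F.
A → B, E: restricted closure across fragments reaches B, E.
Every dependency is enforceable on the fragments, so the decomposition is dependency-preserving.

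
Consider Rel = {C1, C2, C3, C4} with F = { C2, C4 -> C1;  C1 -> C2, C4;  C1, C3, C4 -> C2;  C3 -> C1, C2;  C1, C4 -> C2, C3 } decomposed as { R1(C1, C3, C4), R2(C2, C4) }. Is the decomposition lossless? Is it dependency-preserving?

lossy and not dependency-preserving

Lossless test: (C4)⁺ = {C4}, which is a superkey of neither fragment — lossy.
Dependency preservation: the restricted closure of {C2, C4} across the fragments never reaches {C1}, so C2, C4 → C1 cannot be enforced without a join — not preserved.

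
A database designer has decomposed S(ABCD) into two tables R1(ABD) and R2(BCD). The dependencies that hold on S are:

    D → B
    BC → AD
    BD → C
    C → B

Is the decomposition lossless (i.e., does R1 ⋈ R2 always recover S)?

Yes

Common attributes: R1 ∩ R2 = {BD}.
Closure of {BD}: BD → C applies, adding C; BC → AD applies, adding A. So (BD)⁺ = {ABCD}.
This closure contains every attribute of R1, so R1 ∩ R2 → R1. The join is lossless.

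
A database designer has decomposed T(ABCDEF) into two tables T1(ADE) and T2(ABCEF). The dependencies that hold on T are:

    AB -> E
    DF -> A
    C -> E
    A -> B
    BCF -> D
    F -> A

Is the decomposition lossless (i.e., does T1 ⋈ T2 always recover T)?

Common attributes: T1 ∩ T2 = {AE}.
Closure of {AE}: A → B applies, adding B. So (AE)⁺ = {ABE}.
The closure contains neither all of T1 = {ADE} nor all of T2 = {ABCEF}, so the common attributes are not a superkey of either fragment. The join is lossy.

No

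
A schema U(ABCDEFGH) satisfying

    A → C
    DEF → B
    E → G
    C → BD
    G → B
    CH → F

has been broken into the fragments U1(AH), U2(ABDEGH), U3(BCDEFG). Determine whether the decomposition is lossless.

Chase test. Columns are ABCDEFGH; row i has aⱼ where attribute j ∈ Ui, else bᵢⱼ.
Initial tableau (one row per fragment):
  row 1: a1 b12 b13 b14 b15 b16 b17 a8
  row 2: a1 a2 b23 a4 a5 b26 a7 a8
  row 3: b31 a2 a3 a4 a5 a6 a7 b38
Rows 1 and 2 agree on A; apply A→C and equate their C entries.
Rows 1 and 2 agree on C; apply C→BD and equate their BD entries.
Rows 1 and 2 agree on CH; apply CH→F and equate their F entries.
No row becomes fully distinguished — the join is lossy.

No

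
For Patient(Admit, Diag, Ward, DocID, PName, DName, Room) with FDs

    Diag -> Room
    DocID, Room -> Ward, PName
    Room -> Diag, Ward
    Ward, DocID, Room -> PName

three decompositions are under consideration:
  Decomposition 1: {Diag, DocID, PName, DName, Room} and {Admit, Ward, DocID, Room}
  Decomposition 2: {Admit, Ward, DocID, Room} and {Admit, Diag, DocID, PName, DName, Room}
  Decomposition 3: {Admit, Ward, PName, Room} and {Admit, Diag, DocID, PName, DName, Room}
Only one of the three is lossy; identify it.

Decomposition 1: common = {DocID, Room}, closure = {Diag, Ward, DocID, PName, Room} → lossy.
Decomposition 2: common = {Admit, DocID, Room}, closure = {Admit, Diag, Ward, DocID, PName, Room} → lossless.
Decomposition 3: common = {Admit, PName, Room}, closure = {Admit, Diag, Ward, PName, Room} → lossless.

Decomposition 1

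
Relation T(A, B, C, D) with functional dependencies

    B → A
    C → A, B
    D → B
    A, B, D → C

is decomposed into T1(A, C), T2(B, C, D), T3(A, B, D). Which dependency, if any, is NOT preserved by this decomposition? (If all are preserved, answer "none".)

none

B → A lies within T3.
C → A, B: restricted closure across fragments reaches A, B.
D → B lies within T2.
A, B, D → C: restricted closure across fragments reaches C.
Every dependency is enforceable on the fragments, so the decomposition is dependency-preserving.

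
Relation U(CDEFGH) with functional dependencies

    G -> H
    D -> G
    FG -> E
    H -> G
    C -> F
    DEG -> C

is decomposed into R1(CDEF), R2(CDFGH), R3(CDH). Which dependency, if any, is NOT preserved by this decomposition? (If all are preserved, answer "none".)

FG -> E

Check FG → E: no single fragment contains all of {EFG}, and the restricted closure of {FG} across the fragments never reaches {E}.
G → H is preserved.
D → G is preserved.
H → G is preserved.
C → F is preserved.
DEG → C is preserved.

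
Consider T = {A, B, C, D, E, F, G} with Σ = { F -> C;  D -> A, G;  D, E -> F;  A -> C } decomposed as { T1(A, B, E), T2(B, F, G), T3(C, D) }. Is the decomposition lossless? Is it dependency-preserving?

Lossless test (chase): applying each FD to every pair of rows produces no changes in the tableau, so no row becomes fully distinguished — the join is lossy.
Dependency preservation: the restricted closure of {F} across the fragments never reaches {C}, so F → C cannot be enforced without a join — not preserved.

lossy and not dependency-preserving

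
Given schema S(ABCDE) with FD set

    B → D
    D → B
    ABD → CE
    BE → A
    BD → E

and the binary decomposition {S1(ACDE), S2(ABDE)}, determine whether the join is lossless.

Common attributes: S1 ∩ S2 = {ADE}.
Closure of {ADE}: D → B applies, adding B; ABD → CE applies, adding C. So (ADE)⁺ = {ABCDE}.
This closure contains every attribute of S1, so S1 ∩ S2 → S1. The join is lossless.

Yes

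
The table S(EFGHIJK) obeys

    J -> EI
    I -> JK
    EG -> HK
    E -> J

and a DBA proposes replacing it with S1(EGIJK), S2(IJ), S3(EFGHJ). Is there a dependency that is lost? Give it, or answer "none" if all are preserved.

J → EI lies within S1.
I → JK lies within S1.
EG → HK: restricted closure across fragments reaches HK.
E → J lies within S1.
Every dependency is enforceable on the fragments, so the decomposition is dependency-preserving.

none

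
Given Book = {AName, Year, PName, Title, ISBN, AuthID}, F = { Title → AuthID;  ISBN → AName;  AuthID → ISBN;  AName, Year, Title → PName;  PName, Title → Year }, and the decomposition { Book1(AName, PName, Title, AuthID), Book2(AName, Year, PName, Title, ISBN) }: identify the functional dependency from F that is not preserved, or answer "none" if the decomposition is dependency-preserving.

AuthID → ISBN

Check AuthID → ISBN: no single fragment contains all of {ISBN, AuthID}, and the restricted closure of {AuthID} across the fragments never reaches {ISBN}.
Title → AuthID is preserved.
ISBN → AName is preserved.
AName, Year, Title → PName is preserved.
PName, Title → Year is preserved.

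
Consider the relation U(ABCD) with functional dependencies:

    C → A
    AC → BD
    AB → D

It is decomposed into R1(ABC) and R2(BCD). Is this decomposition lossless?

Yes

Common attributes: R1 ∩ R2 = {BC}.
Closure of {BC}: C → A applies, adding A; AC → BD applies, adding D. So (BC)⁺ = {ABCD}.
This closure contains every attribute of R1, so R1 ∩ R2 → R1. The join is lossless.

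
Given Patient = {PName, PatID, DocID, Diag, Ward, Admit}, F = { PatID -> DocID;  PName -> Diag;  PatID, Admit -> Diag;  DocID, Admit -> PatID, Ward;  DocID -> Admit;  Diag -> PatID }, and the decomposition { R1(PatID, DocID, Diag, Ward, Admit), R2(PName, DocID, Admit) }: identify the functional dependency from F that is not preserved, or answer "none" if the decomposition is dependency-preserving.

none

PatID → DocID lies within R1.
PName → Diag: restricted closure across fragments reaches Diag.
PatID, Admit → Diag lies within R1.
DocID, Admit → PatID, Ward lies within R1.
DocID → Admit lies within R1.
Diag → PatID lies within R1.
Every dependency is enforceable on the fragments, so the decomposition is dependency-preserving.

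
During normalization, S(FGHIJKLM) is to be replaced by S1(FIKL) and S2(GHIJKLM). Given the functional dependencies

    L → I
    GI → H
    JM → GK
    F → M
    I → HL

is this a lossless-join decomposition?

No

Common attributes: S1 ∩ S2 = {IKL}.
Closure of {IKL}: I → HL applies, adding H. So (IKL)⁺ = {HIKL}.
The closure contains neither all of S1 = {FIKL} nor all of S2 = {GHIJKLM}, so the common attributes are not a superkey of either fragment. The join is lossy.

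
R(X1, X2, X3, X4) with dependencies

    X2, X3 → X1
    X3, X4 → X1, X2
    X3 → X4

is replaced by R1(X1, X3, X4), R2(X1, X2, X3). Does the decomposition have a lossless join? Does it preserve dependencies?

Lossless test: (X1, X3)⁺ = {X1, X2, X3, X4}, which contains all of one fragment — lossless.
Dependency preservation: X3, X4 → X1, X2 is not contained in any single fragment, but the restricted closure of its left-hand side across the fragments still reaches the right-hand side; the remaining FDs each lie inside some fragment. All dependencies are preserved.

lossless and dependency-preserving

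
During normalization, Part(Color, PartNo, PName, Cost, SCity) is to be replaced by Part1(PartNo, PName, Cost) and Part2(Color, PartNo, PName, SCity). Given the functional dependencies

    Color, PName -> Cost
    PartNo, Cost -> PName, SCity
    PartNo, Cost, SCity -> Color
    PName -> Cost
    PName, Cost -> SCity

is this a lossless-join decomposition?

Yes

Common attributes: Part1 ∩ Part2 = {PartNo, PName}.
Closure of {PartNo, PName}: PName → Cost applies, adding Cost; PName, Cost → SCity applies, adding SCity; PartNo, Cost, SCity → Color applies, adding Color. So (PartNo, PName)⁺ = {Color, PartNo, PName, Cost, SCity}.
This closure contains every attribute of Part1, so Part1 ∩ Part2 → Part1. The join is lossless.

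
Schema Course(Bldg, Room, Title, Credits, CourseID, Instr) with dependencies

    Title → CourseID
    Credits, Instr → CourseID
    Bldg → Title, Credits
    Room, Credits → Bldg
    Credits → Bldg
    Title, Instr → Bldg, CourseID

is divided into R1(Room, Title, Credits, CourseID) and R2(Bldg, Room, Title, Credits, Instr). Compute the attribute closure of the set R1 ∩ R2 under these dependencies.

Bldg, Room, Title, Credits, CourseID

R1 ∩ R2 = {Room, Title, Credits}.
Title → CourseID applies, adding CourseID
Room, Credits → Bldg applies, adding Bldg
Closure: {Bldg, Room, Title, Credits, CourseID}.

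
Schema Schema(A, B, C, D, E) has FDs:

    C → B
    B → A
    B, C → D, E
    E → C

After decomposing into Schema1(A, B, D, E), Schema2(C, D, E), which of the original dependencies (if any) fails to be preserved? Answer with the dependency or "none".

none

C → B: restricted closure across fragments reaches B.
B → A lies within Schema1.
B, C → D, E: restricted closure across fragments reaches D, E.
E → C lies within Schema2.
Every dependency is enforceable on the fragments, so the decomposition is dependency-preserving.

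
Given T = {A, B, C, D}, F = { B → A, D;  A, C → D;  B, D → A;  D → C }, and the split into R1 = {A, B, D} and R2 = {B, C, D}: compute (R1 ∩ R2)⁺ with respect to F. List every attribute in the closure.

R1 ∩ R2 = {B, D}.
B → A, D applies, adding A
D → C applies, adding C
Closure: {A, B, C, D}.

A, B, C, D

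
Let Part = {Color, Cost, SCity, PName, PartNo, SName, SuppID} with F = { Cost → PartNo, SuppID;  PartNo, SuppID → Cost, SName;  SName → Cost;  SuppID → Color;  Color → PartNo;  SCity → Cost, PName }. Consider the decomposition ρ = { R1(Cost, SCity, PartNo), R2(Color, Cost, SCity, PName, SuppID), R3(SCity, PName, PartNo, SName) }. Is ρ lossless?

Chase test. Columns are Color, Cost, SCity, PName, PartNo, SName, SuppID; row i has aⱼ where attribute j ∈ Ri, else bᵢⱼ.
Initial tableau (one row per fragment):
  row 1: b11 a2 a3 b14 a5 b16 b17
  row 2: a1 a2 a3 a4 b25 b26 a7
  row 3: b31 b32 a3 a4 a5 a6 b37
Rows 1 and 2 agree on Cost; apply Cost→PartNo, SuppID and equate their PartNo, SuppID entries.
Rows 1 and 2 agree on PartNo, SuppID; apply PartNo, SuppID→Cost, SName and equate their Cost, SName entries.
Rows 1 and 2 agree on SuppID; apply SuppID→Color and equate their Color entries.
Rows 1 and 2 agree on SCity; apply SCity→Cost, PName and equate their Cost, PName entries.
Rows 1 and 3 agree on SCity; apply SCity→Cost, PName and equate their Cost, PName entries.
Rows 1 and 3 agree on Cost; apply Cost→PartNo, SuppID and equate their PartNo, SuppID entries.
Rows 1 and 3 agree on PartNo, SuppID; apply PartNo, SuppID→Cost, SName and equate their Cost, SName entries.
Rows 1 and 3 agree on SuppID; apply SuppID→Color and equate their Color entries.
Row 1 is now all distinguished symbols — the join is lossless.

Yes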